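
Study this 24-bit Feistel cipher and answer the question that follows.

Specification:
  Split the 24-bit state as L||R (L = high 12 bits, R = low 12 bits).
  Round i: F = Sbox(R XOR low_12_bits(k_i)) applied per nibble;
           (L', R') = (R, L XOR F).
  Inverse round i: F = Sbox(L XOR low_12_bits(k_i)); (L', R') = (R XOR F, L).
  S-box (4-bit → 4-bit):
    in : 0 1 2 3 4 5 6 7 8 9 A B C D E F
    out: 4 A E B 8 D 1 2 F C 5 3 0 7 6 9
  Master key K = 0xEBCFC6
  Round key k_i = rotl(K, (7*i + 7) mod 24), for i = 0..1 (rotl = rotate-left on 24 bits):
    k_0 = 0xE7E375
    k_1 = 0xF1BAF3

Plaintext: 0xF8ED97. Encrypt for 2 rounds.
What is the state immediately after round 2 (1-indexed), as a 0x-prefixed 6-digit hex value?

s_0 = plaintext = 0xF8ED97
s_1 = Round(s_0, k_0) = 0xD979E0
s_2 = Round(s_1, k_1) = 0x9E063C

0x9E063C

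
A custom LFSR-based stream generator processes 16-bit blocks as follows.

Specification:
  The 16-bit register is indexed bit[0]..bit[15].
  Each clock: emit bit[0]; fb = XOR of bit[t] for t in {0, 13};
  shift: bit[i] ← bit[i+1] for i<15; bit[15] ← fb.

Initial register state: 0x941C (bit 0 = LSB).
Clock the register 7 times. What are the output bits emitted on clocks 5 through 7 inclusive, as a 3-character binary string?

reg_0 = 0x941C
clock 1: out=0, reg = 0x4A0E
clock 2: out=0, reg = 0x2507
clock 3: out=1, reg = 0x1283
clock 4: out=1, reg = 0x8941
clock 5: out=1, reg = 0xC4A0
clock 6: out=0, reg = 0x6250
clock 7: out=0, reg = 0xB128

100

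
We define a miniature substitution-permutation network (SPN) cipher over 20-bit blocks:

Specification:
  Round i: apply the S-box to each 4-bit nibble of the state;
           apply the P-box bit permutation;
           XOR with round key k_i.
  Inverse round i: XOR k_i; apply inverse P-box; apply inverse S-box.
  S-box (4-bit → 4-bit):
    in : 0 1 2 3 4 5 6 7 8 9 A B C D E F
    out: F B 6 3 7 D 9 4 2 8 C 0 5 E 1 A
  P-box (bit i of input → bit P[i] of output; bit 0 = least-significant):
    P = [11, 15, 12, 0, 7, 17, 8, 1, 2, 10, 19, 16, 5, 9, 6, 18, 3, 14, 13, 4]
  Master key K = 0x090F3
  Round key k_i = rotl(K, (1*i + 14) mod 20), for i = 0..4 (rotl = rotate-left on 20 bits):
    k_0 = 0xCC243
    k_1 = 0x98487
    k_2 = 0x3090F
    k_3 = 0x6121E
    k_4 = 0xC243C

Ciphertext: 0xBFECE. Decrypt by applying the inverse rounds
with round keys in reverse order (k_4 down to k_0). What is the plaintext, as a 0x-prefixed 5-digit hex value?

0xD4CF1

s_0 = ciphertext = 0xBFECE
s_1 = InvRound(s_0, k_4) = 0xF0914
s_2 = InvRound(s_1, k_3) = 0xE8AAC
s_3 = InvRound(s_2, k_2) = 0xB1A5F
s_4 = InvRound(s_3, k_1) = 0x62834
s_5 = InvRound(s_4, k_0) = 0xD4CF1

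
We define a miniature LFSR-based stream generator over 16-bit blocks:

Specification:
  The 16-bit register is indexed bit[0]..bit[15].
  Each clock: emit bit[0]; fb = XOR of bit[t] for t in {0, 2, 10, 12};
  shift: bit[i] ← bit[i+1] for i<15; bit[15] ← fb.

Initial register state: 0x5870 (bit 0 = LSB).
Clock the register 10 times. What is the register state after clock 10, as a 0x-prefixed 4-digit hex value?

0x53D6

reg_0 = 0x5870
clock 1: out=0, reg = 0xAC38
clock 2: out=0, reg = 0xD61C
clock 3: out=0, reg = 0xEB0E
clock 4: out=0, reg = 0xF587
clock 5: out=1, reg = 0x7AC3
clock 6: out=1, reg = 0x3D61
clock 7: out=1, reg = 0x9EB0
clock 8: out=0, reg = 0x4F58
clock 9: out=0, reg = 0xA7AC
clock 10: out=0, reg = 0x53D6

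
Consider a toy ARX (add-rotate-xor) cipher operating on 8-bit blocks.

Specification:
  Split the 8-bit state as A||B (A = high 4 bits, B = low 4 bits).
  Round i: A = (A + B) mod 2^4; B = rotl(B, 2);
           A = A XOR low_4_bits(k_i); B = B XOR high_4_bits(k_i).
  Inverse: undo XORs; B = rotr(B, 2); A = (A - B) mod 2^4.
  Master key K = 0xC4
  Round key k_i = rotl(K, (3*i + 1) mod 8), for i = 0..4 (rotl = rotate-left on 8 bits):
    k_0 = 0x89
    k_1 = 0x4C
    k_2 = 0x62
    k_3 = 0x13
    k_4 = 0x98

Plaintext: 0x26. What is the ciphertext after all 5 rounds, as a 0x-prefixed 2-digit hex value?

0x1B

s_0 = plaintext = 0x26
s_1 = Round(s_0, k_0) = 0x11
s_2 = Round(s_1, k_1) = 0xE0
s_3 = Round(s_2, k_2) = 0xC6
s_4 = Round(s_3, k_3) = 0x18
s_5 = Round(s_4, k_4) = 0x1B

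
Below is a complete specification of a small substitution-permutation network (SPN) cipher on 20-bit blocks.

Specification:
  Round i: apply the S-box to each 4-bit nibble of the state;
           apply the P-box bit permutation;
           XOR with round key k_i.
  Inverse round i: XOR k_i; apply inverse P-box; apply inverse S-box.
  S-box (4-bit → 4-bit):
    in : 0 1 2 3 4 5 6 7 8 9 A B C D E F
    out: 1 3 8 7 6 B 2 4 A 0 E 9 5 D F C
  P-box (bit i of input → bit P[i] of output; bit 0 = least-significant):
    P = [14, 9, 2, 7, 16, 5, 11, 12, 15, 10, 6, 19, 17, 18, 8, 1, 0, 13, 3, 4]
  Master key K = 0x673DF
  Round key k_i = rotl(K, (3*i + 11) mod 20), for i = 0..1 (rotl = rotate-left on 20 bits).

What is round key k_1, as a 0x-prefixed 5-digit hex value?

K = 0x673DF
k_0 = rotl(K, (3*0+11) mod 20) = rotl(K, 11) = 0xEFB39
k_1 = rotl(K, (3*1+11) mod 20) = rotl(K, 14) = 0x7D9CF

0x7D9CF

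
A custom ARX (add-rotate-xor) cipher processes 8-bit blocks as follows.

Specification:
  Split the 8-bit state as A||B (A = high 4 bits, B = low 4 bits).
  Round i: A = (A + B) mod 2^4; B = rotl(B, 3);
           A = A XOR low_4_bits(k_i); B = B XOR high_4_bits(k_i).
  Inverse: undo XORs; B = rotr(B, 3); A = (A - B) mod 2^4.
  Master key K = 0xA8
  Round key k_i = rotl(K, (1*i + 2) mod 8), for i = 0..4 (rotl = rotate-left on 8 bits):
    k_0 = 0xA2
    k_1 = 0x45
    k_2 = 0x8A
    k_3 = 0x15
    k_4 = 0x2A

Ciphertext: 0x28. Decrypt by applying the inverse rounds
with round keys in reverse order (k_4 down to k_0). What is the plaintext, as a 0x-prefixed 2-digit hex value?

s_0 = ciphertext = 0x28
s_1 = InvRound(s_0, k_4) = 0x35
s_2 = InvRound(s_1, k_3) = 0xE8
s_3 = InvRound(s_2, k_2) = 0x40
s_4 = InvRound(s_3, k_1) = 0x98
s_5 = InvRound(s_4, k_0) = 0x74

0x74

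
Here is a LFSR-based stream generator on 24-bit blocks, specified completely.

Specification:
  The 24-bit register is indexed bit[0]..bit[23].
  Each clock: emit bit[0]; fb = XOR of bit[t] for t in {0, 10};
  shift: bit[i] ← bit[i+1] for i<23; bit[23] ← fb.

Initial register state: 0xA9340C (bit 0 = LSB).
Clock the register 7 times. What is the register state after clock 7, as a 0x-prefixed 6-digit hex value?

reg_0 = 0xA9340C
clock 1: out=0, reg = 0xD49A06
clock 2: out=0, reg = 0x6A4D03
clock 3: out=1, reg = 0x352681
clock 4: out=1, reg = 0x1A9340
clock 5: out=0, reg = 0x0D49A0
clock 6: out=0, reg = 0x06A4D0
clock 7: out=0, reg = 0x835268

0x835268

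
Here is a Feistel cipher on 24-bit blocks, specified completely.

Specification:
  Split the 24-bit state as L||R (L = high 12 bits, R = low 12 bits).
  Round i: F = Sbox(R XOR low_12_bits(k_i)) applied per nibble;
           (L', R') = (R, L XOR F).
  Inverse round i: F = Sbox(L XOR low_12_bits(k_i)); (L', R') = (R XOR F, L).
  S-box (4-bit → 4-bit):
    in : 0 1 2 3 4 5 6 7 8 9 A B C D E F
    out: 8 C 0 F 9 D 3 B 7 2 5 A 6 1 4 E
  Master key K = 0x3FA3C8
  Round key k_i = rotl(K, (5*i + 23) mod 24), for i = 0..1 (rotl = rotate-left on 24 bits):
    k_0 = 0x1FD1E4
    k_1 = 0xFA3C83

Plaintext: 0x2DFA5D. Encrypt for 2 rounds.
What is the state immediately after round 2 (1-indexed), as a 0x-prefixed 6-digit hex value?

0x87D3B9

s_0 = plaintext = 0x2DFA5D
s_1 = Round(s_0, k_0) = 0xA5D87D
s_2 = Round(s_1, k_1) = 0x87D3B9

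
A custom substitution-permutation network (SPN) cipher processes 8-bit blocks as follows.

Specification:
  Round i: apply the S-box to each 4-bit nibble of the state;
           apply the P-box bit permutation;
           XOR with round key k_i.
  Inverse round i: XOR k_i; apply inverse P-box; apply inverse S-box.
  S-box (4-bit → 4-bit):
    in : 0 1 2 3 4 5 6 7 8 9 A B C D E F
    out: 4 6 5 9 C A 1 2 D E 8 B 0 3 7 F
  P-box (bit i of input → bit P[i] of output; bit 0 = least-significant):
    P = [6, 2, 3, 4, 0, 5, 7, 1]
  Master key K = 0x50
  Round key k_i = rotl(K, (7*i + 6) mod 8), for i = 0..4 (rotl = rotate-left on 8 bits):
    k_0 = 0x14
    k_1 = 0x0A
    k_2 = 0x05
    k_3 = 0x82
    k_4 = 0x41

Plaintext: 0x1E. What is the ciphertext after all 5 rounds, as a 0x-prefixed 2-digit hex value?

s_0 = plaintext = 0x1E
s_1 = Round(s_0, k_0) = 0xF8
s_2 = Round(s_1, k_1) = 0xF1
s_3 = Round(s_2, k_2) = 0xAA
s_4 = Round(s_3, k_3) = 0x90
s_5 = Round(s_4, k_4) = 0xEB

0xEB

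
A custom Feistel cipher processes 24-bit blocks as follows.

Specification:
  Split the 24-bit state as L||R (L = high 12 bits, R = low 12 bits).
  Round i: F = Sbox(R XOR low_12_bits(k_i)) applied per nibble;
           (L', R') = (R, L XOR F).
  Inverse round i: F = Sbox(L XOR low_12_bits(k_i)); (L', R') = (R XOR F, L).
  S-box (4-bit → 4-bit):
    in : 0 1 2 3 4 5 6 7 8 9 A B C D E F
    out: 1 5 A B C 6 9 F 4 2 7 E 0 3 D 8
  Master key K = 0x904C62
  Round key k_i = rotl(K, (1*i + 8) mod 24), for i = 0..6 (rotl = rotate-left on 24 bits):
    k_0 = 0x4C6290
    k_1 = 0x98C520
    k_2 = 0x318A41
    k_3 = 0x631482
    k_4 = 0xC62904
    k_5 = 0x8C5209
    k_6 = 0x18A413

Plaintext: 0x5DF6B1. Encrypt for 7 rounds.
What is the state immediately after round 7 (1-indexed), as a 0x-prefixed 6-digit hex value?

0xBA116C

s_0 = plaintext = 0x5DF6B1
s_1 = Round(s_0, k_0) = 0x6B197A
s_2 = Round(s_1, k_1) = 0x97A6D6
s_3 = Round(s_2, k_2) = 0x6D6955
s_4 = Round(s_3, k_3) = 0x9555E9
s_5 = Round(s_4, k_4) = 0x5E9986
s_6 = Round(s_5, k_5) = 0x986BA1
s_7 = Round(s_6, k_6) = 0xBA116C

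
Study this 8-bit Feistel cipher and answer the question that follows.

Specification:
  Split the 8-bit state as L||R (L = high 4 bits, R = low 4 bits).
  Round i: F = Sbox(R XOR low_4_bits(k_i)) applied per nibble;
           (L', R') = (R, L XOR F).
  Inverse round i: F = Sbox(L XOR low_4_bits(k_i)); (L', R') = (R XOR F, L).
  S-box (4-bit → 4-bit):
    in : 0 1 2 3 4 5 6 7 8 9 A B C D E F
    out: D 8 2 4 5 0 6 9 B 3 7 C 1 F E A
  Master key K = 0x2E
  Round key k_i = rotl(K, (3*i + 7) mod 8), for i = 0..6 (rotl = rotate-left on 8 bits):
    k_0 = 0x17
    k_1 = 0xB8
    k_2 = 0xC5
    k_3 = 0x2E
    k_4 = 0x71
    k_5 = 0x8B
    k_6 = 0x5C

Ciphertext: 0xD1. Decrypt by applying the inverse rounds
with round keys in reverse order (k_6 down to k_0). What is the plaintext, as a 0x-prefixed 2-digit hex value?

0x3D

s_0 = ciphertext = 0xD1
s_1 = InvRound(s_0, k_6) = 0x9D
s_2 = InvRound(s_1, k_5) = 0xF9
s_3 = InvRound(s_2, k_4) = 0x7F
s_4 = InvRound(s_3, k_3) = 0xC7
s_5 = InvRound(s_4, k_2) = 0x4C
s_6 = InvRound(s_5, k_1) = 0xD4
s_7 = InvRound(s_6, k_0) = 0x3D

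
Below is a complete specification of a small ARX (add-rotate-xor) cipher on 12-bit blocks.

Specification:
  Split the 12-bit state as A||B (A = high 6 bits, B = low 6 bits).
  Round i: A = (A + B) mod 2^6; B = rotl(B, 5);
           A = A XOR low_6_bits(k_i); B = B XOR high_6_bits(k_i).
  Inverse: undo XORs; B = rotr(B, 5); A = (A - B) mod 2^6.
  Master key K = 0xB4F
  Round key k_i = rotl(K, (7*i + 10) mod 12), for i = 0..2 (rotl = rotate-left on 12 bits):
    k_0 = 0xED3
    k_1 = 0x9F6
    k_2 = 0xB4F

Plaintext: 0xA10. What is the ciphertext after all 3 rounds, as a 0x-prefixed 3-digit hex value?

s_0 = plaintext = 0xA10
s_1 = Round(s_0, k_0) = 0xAF3
s_2 = Round(s_1, k_1) = 0xA1E
s_3 = Round(s_2, k_2) = 0x262

0x262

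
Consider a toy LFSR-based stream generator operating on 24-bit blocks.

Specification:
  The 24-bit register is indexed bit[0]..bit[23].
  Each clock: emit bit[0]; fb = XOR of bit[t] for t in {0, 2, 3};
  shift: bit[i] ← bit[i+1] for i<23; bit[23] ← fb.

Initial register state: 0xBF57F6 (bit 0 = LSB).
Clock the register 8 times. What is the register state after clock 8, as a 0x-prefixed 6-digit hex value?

reg_0 = 0xBF57F6
clock 1: out=0, reg = 0xDFABFB
clock 2: out=1, reg = 0x6FD5FD
clock 3: out=1, reg = 0xB7EAFE
clock 4: out=0, reg = 0x5BF57F
clock 5: out=1, reg = 0xADFABF
clock 6: out=1, reg = 0xD6FD5F
clock 7: out=1, reg = 0xEB7EAF
clock 8: out=1, reg = 0xF5BF57

0xF5BF57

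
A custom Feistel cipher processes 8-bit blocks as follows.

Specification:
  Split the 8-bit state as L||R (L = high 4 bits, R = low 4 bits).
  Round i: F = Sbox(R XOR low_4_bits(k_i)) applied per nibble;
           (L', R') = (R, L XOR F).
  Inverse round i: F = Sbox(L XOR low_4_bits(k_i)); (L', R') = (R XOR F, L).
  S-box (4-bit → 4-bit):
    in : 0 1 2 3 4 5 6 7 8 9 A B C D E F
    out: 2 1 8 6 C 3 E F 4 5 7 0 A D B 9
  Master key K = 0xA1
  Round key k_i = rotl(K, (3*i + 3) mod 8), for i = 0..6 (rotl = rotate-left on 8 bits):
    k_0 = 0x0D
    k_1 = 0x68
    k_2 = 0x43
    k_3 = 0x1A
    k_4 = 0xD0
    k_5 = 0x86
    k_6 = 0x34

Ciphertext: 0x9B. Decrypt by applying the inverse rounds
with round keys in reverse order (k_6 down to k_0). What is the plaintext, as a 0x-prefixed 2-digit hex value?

0x6F

s_0 = ciphertext = 0x9B
s_1 = InvRound(s_0, k_6) = 0x69
s_2 = InvRound(s_1, k_5) = 0xB6
s_3 = InvRound(s_2, k_4) = 0x6B
s_4 = InvRound(s_3, k_3) = 0x16
s_5 = InvRound(s_4, k_2) = 0xE1
s_6 = InvRound(s_5, k_1) = 0xFE
s_7 = InvRound(s_6, k_0) = 0x6F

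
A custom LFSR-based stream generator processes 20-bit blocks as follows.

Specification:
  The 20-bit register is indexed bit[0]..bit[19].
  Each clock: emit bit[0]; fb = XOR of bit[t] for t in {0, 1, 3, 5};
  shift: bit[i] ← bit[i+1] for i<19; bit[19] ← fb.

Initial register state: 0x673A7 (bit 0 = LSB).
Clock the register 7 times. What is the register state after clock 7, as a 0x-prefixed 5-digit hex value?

reg_0 = 0x673A7
clock 1: out=1, reg = 0xB39D3
clock 2: out=1, reg = 0x59CE9
clock 3: out=1, reg = 0xACE74
clock 4: out=0, reg = 0xD673A
clock 5: out=0, reg = 0xEB39D
clock 6: out=1, reg = 0x759CE
clock 7: out=0, reg = 0x3ACE7

0x3ACE7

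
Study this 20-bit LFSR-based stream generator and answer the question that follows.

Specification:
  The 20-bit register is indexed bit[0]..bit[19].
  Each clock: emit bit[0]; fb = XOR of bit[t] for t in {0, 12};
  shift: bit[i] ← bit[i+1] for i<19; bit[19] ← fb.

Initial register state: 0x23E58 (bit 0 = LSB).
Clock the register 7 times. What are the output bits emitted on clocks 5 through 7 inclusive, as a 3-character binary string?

reg_0 = 0x23E58
clock 1: out=0, reg = 0x91F2C
clock 2: out=0, reg = 0xC8F96
clock 3: out=0, reg = 0x647CB
clock 4: out=1, reg = 0xB23E5
clock 5: out=1, reg = 0xD91F2
clock 6: out=0, reg = 0xEC8F9
clock 7: out=1, reg = 0xF647C

101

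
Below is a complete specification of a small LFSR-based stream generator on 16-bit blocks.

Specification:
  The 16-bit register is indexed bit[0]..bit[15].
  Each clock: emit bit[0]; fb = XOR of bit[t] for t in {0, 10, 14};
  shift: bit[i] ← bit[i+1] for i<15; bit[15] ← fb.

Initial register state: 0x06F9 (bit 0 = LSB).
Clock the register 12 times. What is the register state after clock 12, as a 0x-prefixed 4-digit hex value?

0xA980

reg_0 = 0x06F9
clock 1: out=1, reg = 0x037C
clock 2: out=0, reg = 0x01BE
clock 3: out=0, reg = 0x00DF
clock 4: out=1, reg = 0x806F
clock 5: out=1, reg = 0xC037
clock 6: out=1, reg = 0x601B
clock 7: out=1, reg = 0x300D
clock 8: out=1, reg = 0x9806
clock 9: out=0, reg = 0x4C03
clock 10: out=1, reg = 0xA601
clock 11: out=1, reg = 0x5300
clock 12: out=0, reg = 0xA980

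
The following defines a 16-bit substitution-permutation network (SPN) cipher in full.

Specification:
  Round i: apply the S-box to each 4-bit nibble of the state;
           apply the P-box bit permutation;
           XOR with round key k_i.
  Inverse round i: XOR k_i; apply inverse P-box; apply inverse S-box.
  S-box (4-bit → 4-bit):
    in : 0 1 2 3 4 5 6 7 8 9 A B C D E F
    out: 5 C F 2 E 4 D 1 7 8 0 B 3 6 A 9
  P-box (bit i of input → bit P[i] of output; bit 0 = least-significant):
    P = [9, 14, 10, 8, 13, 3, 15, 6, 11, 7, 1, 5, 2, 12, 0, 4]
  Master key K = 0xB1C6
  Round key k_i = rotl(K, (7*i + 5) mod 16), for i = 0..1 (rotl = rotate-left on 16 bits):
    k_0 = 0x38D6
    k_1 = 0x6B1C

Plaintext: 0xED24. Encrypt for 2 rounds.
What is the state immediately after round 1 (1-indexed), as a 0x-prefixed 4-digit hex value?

0xCD0C

s_0 = plaintext = 0xED24
s_1 = Round(s_0, k_0) = 0xCD0C
s_2 = Round(s_1, k_1) = 0x999A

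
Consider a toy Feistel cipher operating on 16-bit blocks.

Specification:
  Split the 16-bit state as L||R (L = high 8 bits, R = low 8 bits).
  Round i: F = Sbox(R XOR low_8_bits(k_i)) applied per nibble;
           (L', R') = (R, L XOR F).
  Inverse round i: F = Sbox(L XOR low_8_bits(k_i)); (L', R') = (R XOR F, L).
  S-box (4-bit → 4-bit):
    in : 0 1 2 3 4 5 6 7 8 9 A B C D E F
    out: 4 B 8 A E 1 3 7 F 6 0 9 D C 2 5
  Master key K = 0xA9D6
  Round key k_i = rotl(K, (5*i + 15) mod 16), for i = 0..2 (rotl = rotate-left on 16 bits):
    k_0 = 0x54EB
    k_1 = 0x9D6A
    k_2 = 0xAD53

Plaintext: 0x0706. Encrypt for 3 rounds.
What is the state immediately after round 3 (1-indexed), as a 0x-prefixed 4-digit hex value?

0xEDB9

s_0 = plaintext = 0x0706
s_1 = Round(s_0, k_0) = 0x062B
s_2 = Round(s_1, k_1) = 0x2BED
s_3 = Round(s_2, k_2) = 0xEDB9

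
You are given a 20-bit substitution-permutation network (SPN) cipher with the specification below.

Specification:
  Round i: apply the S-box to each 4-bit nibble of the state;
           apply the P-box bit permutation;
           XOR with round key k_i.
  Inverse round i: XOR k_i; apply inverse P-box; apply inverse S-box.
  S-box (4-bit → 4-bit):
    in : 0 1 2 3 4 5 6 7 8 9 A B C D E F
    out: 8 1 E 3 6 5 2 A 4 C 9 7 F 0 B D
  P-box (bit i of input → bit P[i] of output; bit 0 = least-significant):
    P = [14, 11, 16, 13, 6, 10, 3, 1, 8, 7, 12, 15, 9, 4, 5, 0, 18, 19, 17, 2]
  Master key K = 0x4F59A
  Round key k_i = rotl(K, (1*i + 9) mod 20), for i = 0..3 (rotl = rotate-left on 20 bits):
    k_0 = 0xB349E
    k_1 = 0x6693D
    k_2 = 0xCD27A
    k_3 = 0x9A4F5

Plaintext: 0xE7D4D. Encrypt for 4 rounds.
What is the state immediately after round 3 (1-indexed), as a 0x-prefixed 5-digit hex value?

s_0 = plaintext = 0xE7D4D
s_1 = Round(s_0, k_0) = 0x73083
s_2 = Round(s_1, k_1) = 0xEA321
s_3 = Round(s_2, k_2) = 0x095F5
s_4 = Round(s_3, k_3) = 0x8F59A

0x095F5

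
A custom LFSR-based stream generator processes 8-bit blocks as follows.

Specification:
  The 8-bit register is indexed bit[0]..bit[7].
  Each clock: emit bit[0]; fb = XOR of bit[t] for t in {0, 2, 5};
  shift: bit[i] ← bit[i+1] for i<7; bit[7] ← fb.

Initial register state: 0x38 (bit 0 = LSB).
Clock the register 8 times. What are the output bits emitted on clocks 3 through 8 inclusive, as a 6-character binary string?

reg_0 = 0x38
clock 1: out=0, reg = 0x9C
clock 2: out=0, reg = 0xCE
clock 3: out=0, reg = 0xE7
clock 4: out=1, reg = 0xF3
clock 5: out=1, reg = 0x79
clock 6: out=1, reg = 0x3C
clock 7: out=0, reg = 0x1E
clock 8: out=0, reg = 0x8F

011100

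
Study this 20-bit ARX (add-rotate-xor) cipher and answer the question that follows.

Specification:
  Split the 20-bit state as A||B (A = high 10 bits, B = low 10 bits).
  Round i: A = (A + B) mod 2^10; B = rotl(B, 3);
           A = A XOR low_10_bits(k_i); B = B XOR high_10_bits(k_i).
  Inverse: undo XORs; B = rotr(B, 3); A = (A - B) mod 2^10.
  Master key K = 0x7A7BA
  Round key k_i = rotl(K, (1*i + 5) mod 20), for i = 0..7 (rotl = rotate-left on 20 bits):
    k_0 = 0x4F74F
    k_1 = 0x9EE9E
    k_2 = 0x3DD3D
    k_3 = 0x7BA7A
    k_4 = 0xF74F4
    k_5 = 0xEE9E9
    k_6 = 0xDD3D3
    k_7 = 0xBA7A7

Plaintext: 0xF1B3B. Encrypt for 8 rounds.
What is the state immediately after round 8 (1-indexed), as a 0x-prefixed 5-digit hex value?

0x3031C

s_0 = plaintext = 0xF1B3B
s_1 = Round(s_0, k_0) = 0x138E3
s_2 = Round(s_1, k_1) = 0xEBD62
s_3 = Round(s_2, k_2) = 0x0B3E5
s_4 = Round(s_3, k_3) = 0x9AEC1
s_5 = Round(s_4, k_4) = 0x761D0
s_6 = Round(s_5, k_5) = 0x90539
s_7 = Round(s_6, k_6) = 0x2A6BE
s_8 = Round(s_7, k_7) = 0x3031C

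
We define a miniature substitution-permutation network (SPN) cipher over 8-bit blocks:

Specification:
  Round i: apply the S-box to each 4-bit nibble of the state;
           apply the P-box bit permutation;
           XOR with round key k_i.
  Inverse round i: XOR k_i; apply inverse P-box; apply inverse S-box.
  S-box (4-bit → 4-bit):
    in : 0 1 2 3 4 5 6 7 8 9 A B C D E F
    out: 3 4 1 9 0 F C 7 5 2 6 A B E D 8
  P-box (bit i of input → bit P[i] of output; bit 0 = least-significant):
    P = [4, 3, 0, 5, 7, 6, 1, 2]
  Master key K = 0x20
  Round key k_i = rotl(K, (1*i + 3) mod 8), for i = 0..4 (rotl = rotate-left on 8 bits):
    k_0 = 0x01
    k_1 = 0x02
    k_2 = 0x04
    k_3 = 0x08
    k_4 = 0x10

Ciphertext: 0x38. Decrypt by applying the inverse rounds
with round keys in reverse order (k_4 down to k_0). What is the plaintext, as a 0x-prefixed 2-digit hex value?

0x73

s_0 = ciphertext = 0x38
s_1 = InvRound(s_0, k_4) = 0x4B
s_2 = InvRound(s_1, k_3) = 0xA1
s_3 = InvRound(s_2, k_2) = 0x36
s_4 = InvRound(s_3, k_1) = 0xF3
s_5 = InvRound(s_4, k_0) = 0x73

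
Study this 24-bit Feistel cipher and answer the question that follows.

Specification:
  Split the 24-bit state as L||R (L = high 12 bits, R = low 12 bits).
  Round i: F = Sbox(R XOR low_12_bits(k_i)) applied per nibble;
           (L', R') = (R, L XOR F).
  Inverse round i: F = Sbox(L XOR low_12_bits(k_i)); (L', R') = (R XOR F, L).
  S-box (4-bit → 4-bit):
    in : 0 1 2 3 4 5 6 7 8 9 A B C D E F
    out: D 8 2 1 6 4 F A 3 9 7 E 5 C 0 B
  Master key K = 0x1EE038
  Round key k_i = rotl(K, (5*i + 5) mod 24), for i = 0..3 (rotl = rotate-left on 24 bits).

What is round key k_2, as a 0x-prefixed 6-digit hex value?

0x1C0F70

K = 0x1EE038
k_0 = rotl(K, (5*0+5) mod 24) = rotl(K, 5) = 0xDC0703
k_1 = rotl(K, (5*1+5) mod 24) = rotl(K, 10) = 0x80E07B
k_2 = rotl(K, (5*2+5) mod 24) = rotl(K, 15) = 0x1C0F70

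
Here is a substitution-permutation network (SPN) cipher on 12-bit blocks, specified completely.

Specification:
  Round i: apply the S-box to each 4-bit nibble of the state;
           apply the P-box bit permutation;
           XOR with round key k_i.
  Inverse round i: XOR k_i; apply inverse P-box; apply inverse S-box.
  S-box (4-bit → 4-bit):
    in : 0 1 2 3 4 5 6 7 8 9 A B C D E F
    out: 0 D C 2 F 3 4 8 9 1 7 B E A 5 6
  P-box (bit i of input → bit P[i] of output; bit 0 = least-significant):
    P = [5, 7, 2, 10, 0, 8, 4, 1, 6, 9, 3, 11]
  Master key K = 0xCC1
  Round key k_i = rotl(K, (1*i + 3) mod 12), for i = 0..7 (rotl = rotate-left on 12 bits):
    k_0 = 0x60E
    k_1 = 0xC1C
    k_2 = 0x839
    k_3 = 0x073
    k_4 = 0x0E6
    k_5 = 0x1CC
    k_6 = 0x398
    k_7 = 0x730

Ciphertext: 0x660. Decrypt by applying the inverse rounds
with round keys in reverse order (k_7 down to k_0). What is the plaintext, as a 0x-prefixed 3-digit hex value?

s_0 = ciphertext = 0x660
s_1 = InvRound(s_0, k_7) = 0x9F0
s_2 = InvRound(s_1, k_6) = 0x409
s_3 = InvRound(s_2, k_5) = 0x95C
s_4 = InvRound(s_3, k_4) = 0x2C5
s_5 = InvRound(s_4, k_3) = 0x32A
s_6 = InvRound(s_5, k_2) = 0xD40
s_7 = InvRound(s_6, k_1) = 0xEF6
s_8 = InvRound(s_7, k_0) = 0x165

0x165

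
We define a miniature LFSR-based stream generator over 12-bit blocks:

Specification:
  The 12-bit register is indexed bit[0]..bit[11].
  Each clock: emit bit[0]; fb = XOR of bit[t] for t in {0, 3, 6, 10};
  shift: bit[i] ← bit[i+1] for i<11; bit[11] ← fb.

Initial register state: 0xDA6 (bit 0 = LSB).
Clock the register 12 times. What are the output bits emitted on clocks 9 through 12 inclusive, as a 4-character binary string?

1011

reg_0 = 0xDA6
clock 1: out=0, reg = 0xED3
clock 2: out=1, reg = 0xF69
clock 3: out=1, reg = 0x7B4
clock 4: out=0, reg = 0xBDA
clock 5: out=0, reg = 0x5ED
clock 6: out=1, reg = 0x2F6
clock 7: out=0, reg = 0x97B
clock 8: out=1, reg = 0xCBD
clock 9: out=1, reg = 0xE5E
clock 10: out=0, reg = 0xF2F
clock 11: out=1, reg = 0xF97
clock 12: out=1, reg = 0x7CB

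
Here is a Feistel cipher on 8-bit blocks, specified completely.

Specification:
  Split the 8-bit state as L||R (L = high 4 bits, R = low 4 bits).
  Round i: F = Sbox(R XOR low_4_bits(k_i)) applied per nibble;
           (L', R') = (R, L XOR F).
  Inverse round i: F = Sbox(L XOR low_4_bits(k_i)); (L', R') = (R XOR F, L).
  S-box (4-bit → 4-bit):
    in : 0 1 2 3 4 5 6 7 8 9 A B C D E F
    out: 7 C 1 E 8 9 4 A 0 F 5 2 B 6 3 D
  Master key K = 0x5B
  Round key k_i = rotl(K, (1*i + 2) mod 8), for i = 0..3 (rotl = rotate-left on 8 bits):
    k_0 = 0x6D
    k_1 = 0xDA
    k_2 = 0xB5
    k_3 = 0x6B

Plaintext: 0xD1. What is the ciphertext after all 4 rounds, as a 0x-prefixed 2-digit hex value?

s_0 = plaintext = 0xD1
s_1 = Round(s_0, k_0) = 0x16
s_2 = Round(s_1, k_1) = 0x6A
s_3 = Round(s_2, k_2) = 0xAB
s_4 = Round(s_3, k_3) = 0xBD

0xBD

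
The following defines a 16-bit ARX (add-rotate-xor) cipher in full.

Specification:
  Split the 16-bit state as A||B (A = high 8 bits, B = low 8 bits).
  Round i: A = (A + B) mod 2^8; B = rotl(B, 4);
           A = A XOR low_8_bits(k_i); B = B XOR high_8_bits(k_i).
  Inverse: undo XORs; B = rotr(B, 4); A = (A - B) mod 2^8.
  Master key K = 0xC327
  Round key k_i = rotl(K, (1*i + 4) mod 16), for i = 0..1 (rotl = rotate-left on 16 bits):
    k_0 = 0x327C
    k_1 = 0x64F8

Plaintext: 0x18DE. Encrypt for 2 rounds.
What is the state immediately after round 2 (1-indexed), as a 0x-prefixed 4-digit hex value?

0x9199

s_0 = plaintext = 0x18DE
s_1 = Round(s_0, k_0) = 0x8ADF
s_2 = Round(s_1, k_1) = 0x9199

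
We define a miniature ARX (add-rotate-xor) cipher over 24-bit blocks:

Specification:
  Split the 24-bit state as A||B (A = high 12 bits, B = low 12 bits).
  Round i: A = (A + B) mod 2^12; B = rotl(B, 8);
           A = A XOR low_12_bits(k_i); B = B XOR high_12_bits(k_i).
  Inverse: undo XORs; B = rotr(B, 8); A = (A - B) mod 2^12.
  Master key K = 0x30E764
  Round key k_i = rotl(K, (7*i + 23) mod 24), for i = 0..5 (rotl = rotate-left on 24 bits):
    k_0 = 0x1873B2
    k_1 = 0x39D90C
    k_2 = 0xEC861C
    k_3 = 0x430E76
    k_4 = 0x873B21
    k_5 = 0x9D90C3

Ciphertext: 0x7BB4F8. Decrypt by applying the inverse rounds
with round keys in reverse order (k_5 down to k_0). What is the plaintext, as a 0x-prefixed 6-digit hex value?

s_0 = ciphertext = 0x7BB4F8
s_1 = InvRound(s_0, k_5) = 0x55B21D
s_2 = InvRound(s_1, k_4) = 0x7906EA
s_3 = InvRound(s_2, k_3) = 0xC44DA2
s_4 = InvRound(s_3, k_2) = 0x3B56A3
s_5 = InvRound(s_4, k_1) = 0x6D43E5
s_6 = InvRound(s_5, k_0) = 0xF44622

0xF44622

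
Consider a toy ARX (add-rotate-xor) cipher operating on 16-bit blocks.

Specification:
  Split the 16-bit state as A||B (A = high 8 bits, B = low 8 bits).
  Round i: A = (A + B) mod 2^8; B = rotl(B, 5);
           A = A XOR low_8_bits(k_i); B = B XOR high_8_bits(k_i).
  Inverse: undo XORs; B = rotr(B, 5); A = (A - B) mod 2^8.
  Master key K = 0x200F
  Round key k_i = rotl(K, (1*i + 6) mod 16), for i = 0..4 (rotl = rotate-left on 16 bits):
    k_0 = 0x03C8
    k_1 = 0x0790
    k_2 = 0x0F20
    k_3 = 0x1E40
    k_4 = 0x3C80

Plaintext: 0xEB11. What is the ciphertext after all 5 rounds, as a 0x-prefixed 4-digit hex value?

0x6652

s_0 = plaintext = 0xEB11
s_1 = Round(s_0, k_0) = 0x3421
s_2 = Round(s_1, k_1) = 0xC523
s_3 = Round(s_2, k_2) = 0xC86B
s_4 = Round(s_3, k_3) = 0x7373
s_5 = Round(s_4, k_4) = 0x6652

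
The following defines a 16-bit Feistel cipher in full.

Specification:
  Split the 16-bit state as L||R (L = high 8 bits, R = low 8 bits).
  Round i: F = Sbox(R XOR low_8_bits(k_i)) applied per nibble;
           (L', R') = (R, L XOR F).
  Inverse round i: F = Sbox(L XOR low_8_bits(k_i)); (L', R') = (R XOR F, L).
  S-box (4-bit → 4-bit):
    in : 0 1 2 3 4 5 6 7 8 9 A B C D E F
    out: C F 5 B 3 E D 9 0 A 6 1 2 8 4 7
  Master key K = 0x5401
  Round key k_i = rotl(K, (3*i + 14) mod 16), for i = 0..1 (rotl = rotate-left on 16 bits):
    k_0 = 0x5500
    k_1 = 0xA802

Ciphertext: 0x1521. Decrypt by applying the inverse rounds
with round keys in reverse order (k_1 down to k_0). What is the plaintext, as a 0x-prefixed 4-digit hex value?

0x95D8

s_0 = ciphertext = 0x1521
s_1 = InvRound(s_0, k_1) = 0xD815
s_2 = InvRound(s_1, k_0) = 0x95D8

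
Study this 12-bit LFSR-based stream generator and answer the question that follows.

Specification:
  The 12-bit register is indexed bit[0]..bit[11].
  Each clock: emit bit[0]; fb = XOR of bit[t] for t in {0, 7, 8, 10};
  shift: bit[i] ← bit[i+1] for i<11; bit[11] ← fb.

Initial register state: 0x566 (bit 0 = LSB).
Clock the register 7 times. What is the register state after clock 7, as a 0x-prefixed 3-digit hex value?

reg_0 = 0x566
clock 1: out=0, reg = 0x2B3
clock 2: out=1, reg = 0x159
clock 3: out=1, reg = 0x0AC
clock 4: out=0, reg = 0x856
clock 5: out=0, reg = 0x42B
clock 6: out=1, reg = 0x215
clock 7: out=1, reg = 0x90A

0x90A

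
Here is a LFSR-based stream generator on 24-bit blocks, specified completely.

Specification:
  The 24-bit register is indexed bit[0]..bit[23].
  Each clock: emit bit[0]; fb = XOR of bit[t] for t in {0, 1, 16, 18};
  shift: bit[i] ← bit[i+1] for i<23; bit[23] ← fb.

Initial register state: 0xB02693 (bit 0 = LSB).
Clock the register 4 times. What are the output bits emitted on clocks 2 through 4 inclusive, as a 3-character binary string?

100

reg_0 = 0xB02693
clock 1: out=1, reg = 0x581349
clock 2: out=1, reg = 0xAC09A4
clock 3: out=0, reg = 0xD604D2
clock 4: out=0, reg = 0x6B0269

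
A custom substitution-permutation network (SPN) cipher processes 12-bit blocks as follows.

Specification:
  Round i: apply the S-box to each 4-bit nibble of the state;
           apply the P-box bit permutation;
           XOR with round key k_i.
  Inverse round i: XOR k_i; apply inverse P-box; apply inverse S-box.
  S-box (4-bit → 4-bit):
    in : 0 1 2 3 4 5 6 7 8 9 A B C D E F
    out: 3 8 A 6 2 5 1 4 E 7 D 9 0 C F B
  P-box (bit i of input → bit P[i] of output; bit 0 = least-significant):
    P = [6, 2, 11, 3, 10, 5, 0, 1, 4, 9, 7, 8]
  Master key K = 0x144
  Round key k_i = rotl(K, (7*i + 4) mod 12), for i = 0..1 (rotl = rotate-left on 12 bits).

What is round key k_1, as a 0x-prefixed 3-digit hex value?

0x0A2

K = 0x144
k_0 = rotl(K, (7*0+4) mod 12) = rotl(K, 4) = 0x441
k_1 = rotl(K, (7*1+4) mod 12) = rotl(K, 11) = 0x0A2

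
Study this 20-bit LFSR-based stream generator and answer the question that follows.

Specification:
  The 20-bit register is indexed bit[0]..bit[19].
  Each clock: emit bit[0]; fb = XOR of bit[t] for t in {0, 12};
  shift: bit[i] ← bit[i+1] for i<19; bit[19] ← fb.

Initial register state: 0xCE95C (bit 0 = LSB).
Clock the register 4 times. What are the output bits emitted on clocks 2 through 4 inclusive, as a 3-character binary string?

011

reg_0 = 0xCE95C
clock 1: out=0, reg = 0x674AE
clock 2: out=0, reg = 0xB3A57
clock 3: out=1, reg = 0x59D2B
clock 4: out=1, reg = 0x2CE95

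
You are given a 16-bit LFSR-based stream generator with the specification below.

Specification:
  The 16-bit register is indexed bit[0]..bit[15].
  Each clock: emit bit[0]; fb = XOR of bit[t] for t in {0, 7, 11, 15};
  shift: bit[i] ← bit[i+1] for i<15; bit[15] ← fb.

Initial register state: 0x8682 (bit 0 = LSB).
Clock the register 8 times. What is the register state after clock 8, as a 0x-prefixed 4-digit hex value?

reg_0 = 0x8682
clock 1: out=0, reg = 0x4341
clock 2: out=1, reg = 0xA1A0
clock 3: out=0, reg = 0x50D0
clock 4: out=0, reg = 0xA868
clock 5: out=0, reg = 0x5434
clock 6: out=0, reg = 0x2A1A
clock 7: out=0, reg = 0x950D
clock 8: out=1, reg = 0x4A86

0x4A86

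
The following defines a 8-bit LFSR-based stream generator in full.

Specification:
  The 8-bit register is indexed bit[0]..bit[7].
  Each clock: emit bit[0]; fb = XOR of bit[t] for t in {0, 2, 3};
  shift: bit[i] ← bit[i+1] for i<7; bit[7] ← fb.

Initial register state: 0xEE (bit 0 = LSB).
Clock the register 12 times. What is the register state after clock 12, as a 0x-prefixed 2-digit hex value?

reg_0 = 0xEE
clock 1: out=0, reg = 0x77
clock 2: out=1, reg = 0x3B
clock 3: out=1, reg = 0x1D
clock 4: out=1, reg = 0x8E
clock 5: out=0, reg = 0x47
clock 6: out=1, reg = 0x23
clock 7: out=1, reg = 0x91
clock 8: out=1, reg = 0xC8
clock 9: out=0, reg = 0xE4
clock 10: out=0, reg = 0xF2
clock 11: out=0, reg = 0x79
clock 12: out=1, reg = 0x3C

0x3C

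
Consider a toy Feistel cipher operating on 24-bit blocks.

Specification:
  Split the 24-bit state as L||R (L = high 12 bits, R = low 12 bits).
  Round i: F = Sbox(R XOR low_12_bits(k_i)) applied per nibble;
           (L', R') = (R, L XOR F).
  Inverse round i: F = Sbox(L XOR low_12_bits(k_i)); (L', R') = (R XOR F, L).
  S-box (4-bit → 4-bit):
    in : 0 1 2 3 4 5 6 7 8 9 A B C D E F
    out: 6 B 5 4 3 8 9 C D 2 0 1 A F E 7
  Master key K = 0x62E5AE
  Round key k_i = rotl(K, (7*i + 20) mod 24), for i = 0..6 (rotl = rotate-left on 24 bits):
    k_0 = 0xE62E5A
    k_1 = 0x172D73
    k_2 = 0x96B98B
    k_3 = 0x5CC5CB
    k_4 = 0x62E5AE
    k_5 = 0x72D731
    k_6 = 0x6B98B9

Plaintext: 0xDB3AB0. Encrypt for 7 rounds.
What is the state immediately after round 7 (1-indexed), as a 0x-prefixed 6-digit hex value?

s_0 = plaintext = 0xDB3AB0
s_1 = Round(s_0, k_0) = 0xAB0E53
s_2 = Round(s_1, k_1) = 0xE53EE6
s_3 = Round(s_2, k_2) = 0xEE62CC
s_4 = Round(s_3, k_3) = 0x2CC28A
s_5 = Round(s_4, k_4) = 0x28AE9F
s_6 = Round(s_5, k_5) = 0xE9F084
s_7 = Round(s_6, k_6) = 0x0843D0

0x0843D0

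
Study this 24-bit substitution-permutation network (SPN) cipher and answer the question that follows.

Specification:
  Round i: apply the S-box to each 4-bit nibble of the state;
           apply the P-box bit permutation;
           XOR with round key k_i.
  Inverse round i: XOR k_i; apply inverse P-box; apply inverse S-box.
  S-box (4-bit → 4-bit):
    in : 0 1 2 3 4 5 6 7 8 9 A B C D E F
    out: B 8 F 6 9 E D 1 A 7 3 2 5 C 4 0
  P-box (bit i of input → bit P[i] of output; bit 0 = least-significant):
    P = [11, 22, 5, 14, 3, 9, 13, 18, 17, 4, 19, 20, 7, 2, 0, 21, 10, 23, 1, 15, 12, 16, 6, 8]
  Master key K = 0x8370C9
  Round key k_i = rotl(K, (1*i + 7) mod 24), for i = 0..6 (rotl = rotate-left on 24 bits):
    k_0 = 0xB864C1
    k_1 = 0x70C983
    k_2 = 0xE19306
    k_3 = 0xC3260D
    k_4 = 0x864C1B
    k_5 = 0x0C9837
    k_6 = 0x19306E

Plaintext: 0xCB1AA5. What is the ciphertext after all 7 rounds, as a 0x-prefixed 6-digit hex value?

0xBEF646

s_0 = plaintext = 0xCB1AA5
s_1 = Round(s_0, k_0) = 0x5A36B9
s_2 = Round(s_1, k_1) = 0xABC6E6
s_3 = Round(s_2, k_2) = 0x7AEBA7
s_4 = Round(s_3, k_3) = 0x433814
s_5 = Round(s_4, k_4) = 0x12150C
s_6 = Round(s_5, k_5) = 0xB0170D
s_7 = Round(s_6, k_6) = 0xBEF646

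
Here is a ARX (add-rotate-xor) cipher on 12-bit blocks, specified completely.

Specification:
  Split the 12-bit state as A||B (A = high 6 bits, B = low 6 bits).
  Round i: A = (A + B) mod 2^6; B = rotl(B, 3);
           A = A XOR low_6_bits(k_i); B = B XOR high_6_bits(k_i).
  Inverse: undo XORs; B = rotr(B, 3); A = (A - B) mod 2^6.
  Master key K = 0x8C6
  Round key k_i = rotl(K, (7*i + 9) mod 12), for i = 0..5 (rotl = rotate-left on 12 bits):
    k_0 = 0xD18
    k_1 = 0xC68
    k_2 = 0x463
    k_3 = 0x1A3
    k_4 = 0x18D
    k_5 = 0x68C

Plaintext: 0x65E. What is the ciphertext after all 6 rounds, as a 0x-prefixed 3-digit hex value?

s_0 = plaintext = 0x65E
s_1 = Round(s_0, k_0) = 0xBC7
s_2 = Round(s_1, k_1) = 0x789
s_3 = Round(s_2, k_2) = 0x118
s_4 = Round(s_3, k_3) = 0xFC5
s_5 = Round(s_4, k_4) = 0x26E
s_6 = Round(s_5, k_5) = 0xEEF

0xEEF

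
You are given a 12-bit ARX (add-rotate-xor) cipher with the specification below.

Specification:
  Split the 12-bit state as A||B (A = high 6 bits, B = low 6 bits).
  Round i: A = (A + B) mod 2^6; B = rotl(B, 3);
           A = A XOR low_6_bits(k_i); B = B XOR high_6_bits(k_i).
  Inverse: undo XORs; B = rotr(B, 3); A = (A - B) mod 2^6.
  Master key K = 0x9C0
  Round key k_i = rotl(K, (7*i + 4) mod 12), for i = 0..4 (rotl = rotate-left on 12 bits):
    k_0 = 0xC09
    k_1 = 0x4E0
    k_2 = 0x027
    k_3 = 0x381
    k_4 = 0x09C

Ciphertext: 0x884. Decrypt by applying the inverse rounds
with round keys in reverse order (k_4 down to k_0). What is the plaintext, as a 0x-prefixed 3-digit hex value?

0x4AB

s_0 = ciphertext = 0x884
s_1 = InvRound(s_0, k_4) = 0x3B0
s_2 = InvRound(s_1, k_3) = 0x637
s_3 = InvRound(s_2, k_2) = 0x07E
s_4 = InvRound(s_3, k_1) = 0xD2D
s_5 = InvRound(s_4, k_0) = 0x4AB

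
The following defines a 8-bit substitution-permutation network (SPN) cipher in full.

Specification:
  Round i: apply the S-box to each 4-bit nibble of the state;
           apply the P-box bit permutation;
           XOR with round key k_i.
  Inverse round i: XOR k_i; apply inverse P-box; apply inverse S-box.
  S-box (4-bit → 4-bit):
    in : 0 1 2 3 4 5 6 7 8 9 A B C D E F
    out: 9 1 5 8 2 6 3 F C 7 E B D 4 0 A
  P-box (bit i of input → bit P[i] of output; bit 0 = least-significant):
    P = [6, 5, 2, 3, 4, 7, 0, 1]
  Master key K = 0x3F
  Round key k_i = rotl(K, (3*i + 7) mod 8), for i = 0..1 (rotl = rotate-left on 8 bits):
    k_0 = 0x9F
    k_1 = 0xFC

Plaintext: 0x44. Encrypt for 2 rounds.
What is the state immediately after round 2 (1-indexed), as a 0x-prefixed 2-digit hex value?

s_0 = plaintext = 0x44
s_1 = Round(s_0, k_0) = 0x3F
s_2 = Round(s_1, k_1) = 0xD6

0xD6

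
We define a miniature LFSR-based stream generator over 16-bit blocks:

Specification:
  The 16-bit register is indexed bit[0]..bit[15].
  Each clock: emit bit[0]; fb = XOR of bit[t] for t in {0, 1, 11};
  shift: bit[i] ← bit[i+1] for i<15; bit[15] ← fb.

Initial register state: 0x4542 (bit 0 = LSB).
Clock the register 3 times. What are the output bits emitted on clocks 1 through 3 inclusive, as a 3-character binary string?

reg_0 = 0x4542
clock 1: out=0, reg = 0xA2A1
clock 2: out=1, reg = 0xD150
clock 3: out=0, reg = 0x68A8

010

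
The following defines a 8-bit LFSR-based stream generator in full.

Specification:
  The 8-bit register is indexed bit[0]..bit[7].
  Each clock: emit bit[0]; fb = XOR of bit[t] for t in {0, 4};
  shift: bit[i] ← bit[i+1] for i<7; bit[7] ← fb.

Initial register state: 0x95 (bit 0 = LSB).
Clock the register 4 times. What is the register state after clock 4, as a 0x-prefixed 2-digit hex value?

0xC9

reg_0 = 0x95
clock 1: out=1, reg = 0x4A
clock 2: out=0, reg = 0x25
clock 3: out=1, reg = 0x92
clock 4: out=0, reg = 0xC9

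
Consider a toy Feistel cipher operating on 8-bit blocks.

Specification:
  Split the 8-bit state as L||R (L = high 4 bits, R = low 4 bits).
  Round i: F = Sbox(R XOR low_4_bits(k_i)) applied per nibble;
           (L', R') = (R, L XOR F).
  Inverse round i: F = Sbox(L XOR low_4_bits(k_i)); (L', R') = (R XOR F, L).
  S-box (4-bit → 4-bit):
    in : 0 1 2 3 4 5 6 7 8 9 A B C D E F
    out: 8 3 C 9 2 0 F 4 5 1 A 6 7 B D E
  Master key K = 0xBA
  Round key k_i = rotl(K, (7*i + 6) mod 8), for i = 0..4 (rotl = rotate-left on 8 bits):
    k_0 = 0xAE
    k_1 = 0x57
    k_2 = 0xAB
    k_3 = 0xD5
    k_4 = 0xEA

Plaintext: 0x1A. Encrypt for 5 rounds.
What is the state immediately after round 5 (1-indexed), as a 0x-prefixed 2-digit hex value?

0x6D

s_0 = plaintext = 0x1A
s_1 = Round(s_0, k_0) = 0xA3
s_2 = Round(s_1, k_1) = 0x38
s_3 = Round(s_2, k_2) = 0x8A
s_4 = Round(s_3, k_3) = 0xA6
s_5 = Round(s_4, k_4) = 0x6D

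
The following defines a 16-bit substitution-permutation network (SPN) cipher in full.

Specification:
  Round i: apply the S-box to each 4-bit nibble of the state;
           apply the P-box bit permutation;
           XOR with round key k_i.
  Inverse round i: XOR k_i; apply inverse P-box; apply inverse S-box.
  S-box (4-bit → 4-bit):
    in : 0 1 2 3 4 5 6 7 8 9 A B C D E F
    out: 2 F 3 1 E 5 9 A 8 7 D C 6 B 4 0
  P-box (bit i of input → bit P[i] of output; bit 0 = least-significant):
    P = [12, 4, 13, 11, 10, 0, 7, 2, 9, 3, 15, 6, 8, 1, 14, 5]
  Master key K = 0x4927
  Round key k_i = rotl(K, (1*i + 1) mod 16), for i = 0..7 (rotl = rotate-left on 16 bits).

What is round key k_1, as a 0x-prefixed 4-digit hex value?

0x249D

K = 0x4927
k_0 = rotl(K, (1*0+1) mod 16) = rotl(K, 1) = 0x924E
k_1 = rotl(K, (1*1+1) mod 16) = rotl(K, 2) = 0x249D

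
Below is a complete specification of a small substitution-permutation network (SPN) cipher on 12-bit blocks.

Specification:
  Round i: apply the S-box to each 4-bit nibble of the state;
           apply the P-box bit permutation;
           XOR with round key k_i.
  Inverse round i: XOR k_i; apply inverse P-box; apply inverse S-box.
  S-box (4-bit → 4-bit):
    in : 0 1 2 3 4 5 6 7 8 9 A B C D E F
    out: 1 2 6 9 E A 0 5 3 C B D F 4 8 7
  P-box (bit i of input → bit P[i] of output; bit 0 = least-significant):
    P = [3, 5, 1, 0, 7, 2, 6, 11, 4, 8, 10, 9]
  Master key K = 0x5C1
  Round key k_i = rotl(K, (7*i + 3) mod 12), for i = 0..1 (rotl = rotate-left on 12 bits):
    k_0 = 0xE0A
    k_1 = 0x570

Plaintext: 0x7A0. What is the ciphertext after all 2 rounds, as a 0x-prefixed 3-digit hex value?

s_0 = plaintext = 0x7A0
s_1 = Round(s_0, k_0) = 0x296
s_2 = Round(s_1, k_1) = 0x830

0x830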